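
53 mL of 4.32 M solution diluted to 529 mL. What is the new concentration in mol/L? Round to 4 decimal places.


Dilution: M1*V1 = M2*V2, solve for M2.
M2 = M1*V1 / V2
M2 = 4.32 * 53 / 529
M2 = 228.96 / 529
M2 = 0.43281664 mol/L, rounded to 4 dp:

0.4328 mol/L


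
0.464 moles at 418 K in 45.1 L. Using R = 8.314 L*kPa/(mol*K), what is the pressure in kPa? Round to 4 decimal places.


PV = nRT, solve for P = nRT / V.
nRT = 0.464 * 8.314 * 418 = 1612.5169
P = 1612.5169 / 45.1
P = 35.75425499 kPa, rounded to 4 dp:

35.7543 kPa


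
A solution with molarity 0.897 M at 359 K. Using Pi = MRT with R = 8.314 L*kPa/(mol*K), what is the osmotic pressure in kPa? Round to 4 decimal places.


Osmotic pressure (van't Hoff): Pi = M*R*T.
RT = 8.314 * 359 = 2984.726
Pi = 0.897 * 2984.726
Pi = 2677.299222 kPa, rounded to 4 dp:

2677.2992 kPa


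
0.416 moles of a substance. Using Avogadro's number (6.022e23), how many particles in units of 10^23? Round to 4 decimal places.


N = n * NA, then divide by 1e23 for the requested units.
N / 1e23 = n * 6.022
N / 1e23 = 0.416 * 6.022
N / 1e23 = 2.505152, rounded to 4 dp:

2.5052


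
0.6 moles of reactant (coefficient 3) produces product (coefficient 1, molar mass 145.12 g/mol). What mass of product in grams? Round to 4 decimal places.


Use the coefficient ratio to convert reactant moles to product moles, then multiply by the product's molar mass.
moles_P = moles_R * (coeff_P / coeff_R) = 0.6 * (1/3) = 0.2
mass_P = moles_P * M_P = 0.2 * 145.12
mass_P = 29.024 g, rounded to 4 dp:

29.0240 g


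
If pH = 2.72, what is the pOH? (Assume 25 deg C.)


At 25 deg C, pH + pOH = 14.
pOH = 14 - pH = 14 - 2.72
pOH = 11.28:

11.28


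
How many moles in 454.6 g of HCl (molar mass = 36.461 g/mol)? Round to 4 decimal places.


n = mass / M
n = 454.6 / 36.461
n = 12.46811662 mol, rounded to 4 dp:

12.4681 mol


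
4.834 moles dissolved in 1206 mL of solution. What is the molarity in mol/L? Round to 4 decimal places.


Convert volume to liters: V_L = V_mL / 1000.
V_L = 1206 / 1000 = 1.206 L
M = n / V_L = 4.834 / 1.206
M = 4.00829187 mol/L, rounded to 4 dp:

4.0083 mol/L


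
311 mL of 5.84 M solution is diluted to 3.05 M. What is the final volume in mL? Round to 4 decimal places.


Dilution: M1*V1 = M2*V2, solve for V2.
V2 = M1*V1 / M2
V2 = 5.84 * 311 / 3.05
V2 = 1816.24 / 3.05
V2 = 595.48852459 mL, rounded to 4 dp:

595.4885 mL


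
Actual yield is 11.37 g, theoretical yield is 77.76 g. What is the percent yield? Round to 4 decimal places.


% yield = 100 * actual / theoretical
% yield = 100 * 11.37 / 77.76
% yield = 14.62191358 %, rounded to 4 dp:

14.6219 %


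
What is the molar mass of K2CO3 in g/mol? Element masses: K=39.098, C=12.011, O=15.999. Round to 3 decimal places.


M = sum(count * atomic_mass) over atoms.
M = 2*39.098 + 1*12.011 + 3*15.999
M = 78.196 + 12.011 + 47.997
M = 138.204 g/mol, rounded to 3 dp:

138.204 g/mol


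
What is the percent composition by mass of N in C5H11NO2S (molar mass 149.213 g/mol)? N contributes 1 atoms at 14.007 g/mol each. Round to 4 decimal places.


pct = 100 * (n_elem * M_elem) / M_total
mass_contribution = 1 * 14.007 = 14.007 g/mol
pct = 100 * 14.007 / 149.213
pct = 9.38725178 %, rounded to 4 dp:

9.3873 %


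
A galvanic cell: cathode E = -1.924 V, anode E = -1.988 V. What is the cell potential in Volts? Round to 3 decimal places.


Standard cell potential: E_cell = E_cathode - E_anode.
E_cell = -1.924 - (-1.988)
E_cell = 0.064 V, rounded to 3 dp:

0.064 V


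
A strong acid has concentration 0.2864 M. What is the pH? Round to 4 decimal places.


A strong acid dissociates completely, so [H+] equals the given concentration.
pH = -log10([H+]) = -log10(0.2864)
pH = 0.54302699, rounded to 4 dp:

0.5430


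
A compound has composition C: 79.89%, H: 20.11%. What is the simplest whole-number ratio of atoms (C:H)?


Assume 100 g of compound, divide each mass% by atomic mass to get moles, then normalize by the smallest to get a raw atom ratio.
Moles per 100 g: C: 79.89/12.011 = 6.6514, H: 20.11/1.008 = 19.9504
Raw ratio (divide by min = 6.6514): C: 1.0, H: 2.999
Multiply by 1 to clear fractions: C: 1.0 ~= 1, H: 2.999 ~= 3
Reduce by GCD to get the simplest whole-number ratio:

1:3


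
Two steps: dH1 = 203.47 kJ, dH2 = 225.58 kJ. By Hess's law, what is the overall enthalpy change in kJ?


Hess's law: enthalpy is a state function, so add the step enthalpies.
dH_total = dH1 + dH2 = 203.47 + (225.58)
dH_total = 429.05 kJ:

429.05 kJ


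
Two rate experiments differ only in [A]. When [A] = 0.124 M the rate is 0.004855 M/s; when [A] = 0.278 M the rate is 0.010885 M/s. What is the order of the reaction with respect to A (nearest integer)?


Rate is proportional to [A]^n, so rate2/rate1 = ([A]2/[A]1)^n. Take logs to solve for n.
rate2/rate1 = 0.010885 / 0.004855 = 2.242
[A]2/[A]1 = 0.278 / 0.124 = 2.2419
n = ln(2.242) / ln(2.2419) = 1.0
Nearest integer order:

1


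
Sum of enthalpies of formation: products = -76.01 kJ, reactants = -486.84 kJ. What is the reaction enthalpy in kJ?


dH_rxn = sum(dH_f products) - sum(dH_f reactants)
dH_rxn = -76.01 - (-486.84)
dH_rxn = 410.83 kJ:

410.83 kJ


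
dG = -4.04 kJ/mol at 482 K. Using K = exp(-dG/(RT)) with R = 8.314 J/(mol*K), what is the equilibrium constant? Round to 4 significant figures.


dG is in kJ/mol; multiply by 1000 to match R in J/(mol*K).
RT = 8.314 * 482 = 4007.348 J/mol
exponent = -dG*1000 / (RT) = -(-4.04*1000) / 4007.348 = 1.00814803
K = exp(1.00814803)
K = 2.7405209, rounded to 4 significant figures:

2.741


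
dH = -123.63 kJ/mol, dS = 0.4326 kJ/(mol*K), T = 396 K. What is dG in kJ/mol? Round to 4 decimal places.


Gibbs: dG = dH - T*dS (consistent units, dS already in kJ/(mol*K)).
T*dS = 396 * 0.4326 = 171.3096
dG = -123.63 - (171.3096)
dG = -294.9396 kJ/mol, rounded to 4 dp:

-294.9396 kJ/mol


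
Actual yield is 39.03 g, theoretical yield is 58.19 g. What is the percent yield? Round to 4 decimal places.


% yield = 100 * actual / theoretical
% yield = 100 * 39.03 / 58.19
% yield = 67.07338031 %, rounded to 4 dp:

67.0734 %


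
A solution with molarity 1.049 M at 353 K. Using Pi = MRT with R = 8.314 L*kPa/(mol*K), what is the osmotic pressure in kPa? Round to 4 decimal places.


Osmotic pressure (van't Hoff): Pi = M*R*T.
RT = 8.314 * 353 = 2934.842
Pi = 1.049 * 2934.842
Pi = 3078.649258 kPa, rounded to 4 dp:

3078.6493 kPa


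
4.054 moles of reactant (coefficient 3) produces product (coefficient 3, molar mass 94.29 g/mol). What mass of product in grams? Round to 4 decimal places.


Use the coefficient ratio to convert reactant moles to product moles, then multiply by the product's molar mass.
moles_P = moles_R * (coeff_P / coeff_R) = 4.054 * (3/3) = 4.054
mass_P = moles_P * M_P = 4.054 * 94.29
mass_P = 382.25166 g, rounded to 4 dp:

382.2517 g


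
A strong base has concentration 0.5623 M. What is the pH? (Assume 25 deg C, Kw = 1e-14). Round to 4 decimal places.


A strong base dissociates completely, so [OH-] equals the given concentration.
pOH = -log10([OH-]) = -log10(0.5623) = 0.250032
pH = 14 - pOH = 14 - 0.250032
pH = 13.749968, rounded to 4 dp:

13.7500


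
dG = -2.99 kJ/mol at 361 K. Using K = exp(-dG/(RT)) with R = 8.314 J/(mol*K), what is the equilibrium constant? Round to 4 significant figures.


dG is in kJ/mol; multiply by 1000 to match R in J/(mol*K).
RT = 8.314 * 361 = 3001.354 J/mol
exponent = -dG*1000 / (RT) = -(-2.99*1000) / 3001.354 = 0.99621704
K = exp(0.99621704)
K = 2.7080181, rounded to 4 significant figures:

2.708


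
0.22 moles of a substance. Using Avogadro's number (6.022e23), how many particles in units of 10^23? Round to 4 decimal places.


N = n * NA, then divide by 1e23 for the requested units.
N / 1e23 = n * 6.022
N / 1e23 = 0.22 * 6.022
N / 1e23 = 1.32484, rounded to 4 dp:

1.3248


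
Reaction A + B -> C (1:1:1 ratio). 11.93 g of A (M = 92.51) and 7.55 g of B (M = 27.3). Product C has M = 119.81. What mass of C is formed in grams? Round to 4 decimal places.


Find moles of each reactant; the smaller value is the limiting reagent in a 1:1:1 reaction, so moles_C equals moles of the limiter.
n_A = mass_A / M_A = 11.93 / 92.51 = 0.128959 mol
n_B = mass_B / M_B = 7.55 / 27.3 = 0.276557 mol
Limiting reagent: A (smaller), n_limiting = 0.128959 mol
mass_C = n_limiting * M_C = 0.128959 * 119.81
mass_C = 15.45057779 g, rounded to 4 dp:

15.4506 g


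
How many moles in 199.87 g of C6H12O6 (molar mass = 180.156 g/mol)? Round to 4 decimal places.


n = mass / M
n = 199.87 / 180.156
n = 1.10942739 mol, rounded to 4 dp:

1.1094 mol


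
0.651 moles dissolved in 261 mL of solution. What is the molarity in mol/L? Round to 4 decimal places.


Convert volume to liters: V_L = V_mL / 1000.
V_L = 261 / 1000 = 0.261 L
M = n / V_L = 0.651 / 0.261
M = 2.49425287 mol/L, rounded to 4 dp:

2.4943 mol/L


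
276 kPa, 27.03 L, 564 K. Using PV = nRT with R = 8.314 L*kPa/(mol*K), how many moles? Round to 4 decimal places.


PV = nRT, solve for n = PV / (RT).
PV = 276 * 27.03 = 7460.28
RT = 8.314 * 564 = 4689.096
n = 7460.28 / 4689.096
n = 1.5909847 mol, rounded to 4 dp:

1.5910 mol


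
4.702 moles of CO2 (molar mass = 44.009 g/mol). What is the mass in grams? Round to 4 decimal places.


mass = n * M
mass = 4.702 * 44.009
mass = 206.930318 g, rounded to 4 dp:

206.9303 g


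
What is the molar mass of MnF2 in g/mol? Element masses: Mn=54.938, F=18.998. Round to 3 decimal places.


M = sum(count * atomic_mass) over atoms.
M = 1*54.938 + 2*18.998
M = 54.938 + 37.996
M = 92.934 g/mol, rounded to 3 dp:

92.934 g/mol


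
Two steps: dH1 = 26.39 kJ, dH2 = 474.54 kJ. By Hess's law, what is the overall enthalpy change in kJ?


Hess's law: enthalpy is a state function, so add the step enthalpies.
dH_total = dH1 + dH2 = 26.39 + (474.54)
dH_total = 500.93 kJ:

500.93 kJ


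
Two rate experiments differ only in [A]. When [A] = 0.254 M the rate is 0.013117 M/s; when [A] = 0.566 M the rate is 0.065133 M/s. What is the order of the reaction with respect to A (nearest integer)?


Rate is proportional to [A]^n, so rate2/rate1 = ([A]2/[A]1)^n. Take logs to solve for n.
rate2/rate1 = 0.065133 / 0.013117 = 4.9655
[A]2/[A]1 = 0.566 / 0.254 = 2.2283
n = ln(4.9655) / ln(2.2283) = 2.0
Nearest integer order:

2


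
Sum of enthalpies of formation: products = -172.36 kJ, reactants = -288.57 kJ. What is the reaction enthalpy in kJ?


dH_rxn = sum(dH_f products) - sum(dH_f reactants)
dH_rxn = -172.36 - (-288.57)
dH_rxn = 116.21 kJ:

116.21 kJ


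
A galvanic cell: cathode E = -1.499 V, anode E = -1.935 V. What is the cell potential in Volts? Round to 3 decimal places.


Standard cell potential: E_cell = E_cathode - E_anode.
E_cell = -1.499 - (-1.935)
E_cell = 0.436 V, rounded to 3 dp:

0.436 V


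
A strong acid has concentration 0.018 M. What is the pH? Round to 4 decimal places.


A strong acid dissociates completely, so [H+] equals the given concentration.
pH = -log10([H+]) = -log10(0.018)
pH = 1.74472749, rounded to 4 dp:

1.7447


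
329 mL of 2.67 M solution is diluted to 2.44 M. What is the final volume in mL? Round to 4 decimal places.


Dilution: M1*V1 = M2*V2, solve for V2.
V2 = M1*V1 / M2
V2 = 2.67 * 329 / 2.44
V2 = 878.43 / 2.44
V2 = 360.01229508 mL, rounded to 4 dp:

360.0123 mL


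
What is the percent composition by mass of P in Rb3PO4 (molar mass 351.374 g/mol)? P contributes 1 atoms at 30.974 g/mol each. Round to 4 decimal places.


pct = 100 * (n_elem * M_elem) / M_total
mass_contribution = 1 * 30.974 = 30.974 g/mol
pct = 100 * 30.974 / 351.374
pct = 8.81510869 %, rounded to 4 dp:

8.8151 %


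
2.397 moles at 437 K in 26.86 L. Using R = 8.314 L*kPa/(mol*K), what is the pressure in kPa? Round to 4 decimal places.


PV = nRT, solve for P = nRT / V.
nRT = 2.397 * 8.314 * 437 = 8708.8235
P = 8708.8235 / 26.86
P = 324.23021221 kPa, rounded to 4 dp:

324.2302 kPa


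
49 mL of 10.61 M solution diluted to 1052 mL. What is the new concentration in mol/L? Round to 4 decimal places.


Dilution: M1*V1 = M2*V2, solve for M2.
M2 = M1*V1 / V2
M2 = 10.61 * 49 / 1052
M2 = 519.89 / 1052
M2 = 0.49419202 mol/L, rounded to 4 dp:

0.4942 mol/L


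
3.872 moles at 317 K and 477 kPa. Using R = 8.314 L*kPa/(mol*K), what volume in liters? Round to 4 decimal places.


PV = nRT, solve for V = nRT / P.
nRT = 3.872 * 8.314 * 317 = 10204.8031
V = 10204.8031 / 477
V = 21.39371719 L, rounded to 4 dp:

21.3937 L


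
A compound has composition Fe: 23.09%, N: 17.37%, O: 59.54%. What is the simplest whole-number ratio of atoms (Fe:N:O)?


Assume 100 g of compound, divide each mass% by atomic mass to get moles, then normalize by the smallest to get a raw atom ratio.
Moles per 100 g: Fe: 23.09/55.845 = 0.4135, N: 17.37/14.007 = 1.2401, O: 59.54/15.999 = 3.7215
Raw ratio (divide by min = 0.4135): Fe: 1.0, N: 2.999, O: 9.001
Multiply by 1 to clear fractions: Fe: 1.0 ~= 1, N: 2.999 ~= 3, O: 9.001 ~= 9
Reduce by GCD to get the simplest whole-number ratio:

1:3:9


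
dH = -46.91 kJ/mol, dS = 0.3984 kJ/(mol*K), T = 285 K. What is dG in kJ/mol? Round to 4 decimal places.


Gibbs: dG = dH - T*dS (consistent units, dS already in kJ/(mol*K)).
T*dS = 285 * 0.3984 = 113.544
dG = -46.91 - (113.544)
dG = -160.454 kJ/mol, rounded to 4 dp:

-160.4540 kJ/mol


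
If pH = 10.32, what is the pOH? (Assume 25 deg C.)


At 25 deg C, pH + pOH = 14.
pOH = 14 - pH = 14 - 10.32
pOH = 3.68:

3.68


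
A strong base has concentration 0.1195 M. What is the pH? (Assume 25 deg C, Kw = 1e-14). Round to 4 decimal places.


A strong base dissociates completely, so [OH-] equals the given concentration.
pOH = -log10([OH-]) = -log10(0.1195) = 0.922632
pH = 14 - pOH = 14 - 0.922632
pH = 13.077368, rounded to 4 dp:

13.0774


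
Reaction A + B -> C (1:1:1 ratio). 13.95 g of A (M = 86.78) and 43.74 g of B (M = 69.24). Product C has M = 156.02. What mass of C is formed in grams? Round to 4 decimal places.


Find moles of each reactant; the smaller value is the limiting reagent in a 1:1:1 reaction, so moles_C equals moles of the limiter.
n_A = mass_A / M_A = 13.95 / 86.78 = 0.160751 mol
n_B = mass_B / M_B = 43.74 / 69.24 = 0.631716 mol
Limiting reagent: A (smaller), n_limiting = 0.160751 mol
mass_C = n_limiting * M_C = 0.160751 * 156.02
mass_C = 25.08037102 g, rounded to 4 dp:

25.0804 g


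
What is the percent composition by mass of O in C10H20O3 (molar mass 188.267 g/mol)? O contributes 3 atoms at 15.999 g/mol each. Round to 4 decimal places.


pct = 100 * (n_elem * M_elem) / M_total
mass_contribution = 3 * 15.999 = 47.997 g/mol
pct = 100 * 47.997 / 188.267
pct = 25.49411209 %, rounded to 4 dp:

25.4941 %


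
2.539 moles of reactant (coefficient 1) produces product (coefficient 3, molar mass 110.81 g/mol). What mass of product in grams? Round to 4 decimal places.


Use the coefficient ratio to convert reactant moles to product moles, then multiply by the product's molar mass.
moles_P = moles_R * (coeff_P / coeff_R) = 2.539 * (3/1) = 7.617
mass_P = moles_P * M_P = 7.617 * 110.81
mass_P = 844.03977 g, rounded to 4 dp:

844.0398 g


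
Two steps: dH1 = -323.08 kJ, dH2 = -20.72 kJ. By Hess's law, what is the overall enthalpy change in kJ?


Hess's law: enthalpy is a state function, so add the step enthalpies.
dH_total = dH1 + dH2 = -323.08 + (-20.72)
dH_total = -343.8 kJ:

-343.80 kJ


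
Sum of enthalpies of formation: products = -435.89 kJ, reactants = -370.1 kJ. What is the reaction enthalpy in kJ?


dH_rxn = sum(dH_f products) - sum(dH_f reactants)
dH_rxn = -435.89 - (-370.1)
dH_rxn = -65.79 kJ:

-65.79 kJ


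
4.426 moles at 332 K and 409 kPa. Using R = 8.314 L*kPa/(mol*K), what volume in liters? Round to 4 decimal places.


PV = nRT, solve for V = nRT / P.
nRT = 4.426 * 8.314 * 332 = 12216.8576
V = 12216.8576 / 409
V = 29.87006748 L, rounded to 4 dp:

29.8701 L


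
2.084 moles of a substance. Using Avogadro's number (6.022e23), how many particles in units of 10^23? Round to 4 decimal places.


N = n * NA, then divide by 1e23 for the requested units.
N / 1e23 = n * 6.022
N / 1e23 = 2.084 * 6.022
N / 1e23 = 12.549848, rounded to 4 dp:

12.5498


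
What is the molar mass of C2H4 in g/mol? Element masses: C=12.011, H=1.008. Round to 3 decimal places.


M = sum(count * atomic_mass) over atoms.
M = 2*12.011 + 4*1.008
M = 24.022 + 4.032
M = 28.054 g/mol, rounded to 3 dp:

28.054 g/mol


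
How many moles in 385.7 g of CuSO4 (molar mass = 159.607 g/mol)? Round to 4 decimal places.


n = mass / M
n = 385.7 / 159.607
n = 2.41656068 mol, rounded to 4 dp:

2.4166 mol


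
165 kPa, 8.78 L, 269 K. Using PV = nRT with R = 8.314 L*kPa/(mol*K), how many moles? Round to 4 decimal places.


PV = nRT, solve for n = PV / (RT).
PV = 165 * 8.78 = 1448.7
RT = 8.314 * 269 = 2236.466
n = 1448.7 / 2236.466
n = 0.64776303 mol, rounded to 4 dp:

0.6478 mol


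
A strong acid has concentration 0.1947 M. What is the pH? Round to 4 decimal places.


A strong acid dissociates completely, so [H+] equals the given concentration.
pH = -log10([H+]) = -log10(0.1947)
pH = 0.71063405, rounded to 4 dp:

0.7106


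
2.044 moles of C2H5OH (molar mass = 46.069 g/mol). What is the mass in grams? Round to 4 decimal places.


mass = n * M
mass = 2.044 * 46.069
mass = 94.165036 g, rounded to 4 dp:

94.1650 g


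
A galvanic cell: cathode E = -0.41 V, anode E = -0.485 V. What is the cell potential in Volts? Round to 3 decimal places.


Standard cell potential: E_cell = E_cathode - E_anode.
E_cell = -0.41 - (-0.485)
E_cell = 0.075 V, rounded to 3 dp:

0.075 V


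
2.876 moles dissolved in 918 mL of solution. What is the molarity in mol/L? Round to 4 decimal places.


Convert volume to liters: V_L = V_mL / 1000.
V_L = 918 / 1000 = 0.918 L
M = n / V_L = 2.876 / 0.918
M = 3.1328976 mol/L, rounded to 4 dp:

3.1329 mol/L


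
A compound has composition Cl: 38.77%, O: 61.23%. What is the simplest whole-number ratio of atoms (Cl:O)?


Assume 100 g of compound, divide each mass% by atomic mass to get moles, then normalize by the smallest to get a raw atom ratio.
Moles per 100 g: Cl: 38.77/35.453 = 1.0936, O: 61.23/15.999 = 3.8271
Raw ratio (divide by min = 1.0936): Cl: 1.0, O: 3.5
Multiply by 2 to clear fractions: Cl: 2.0 ~= 2, O: 6.999 ~= 7
Reduce by GCD to get the simplest whole-number ratio:

2:7


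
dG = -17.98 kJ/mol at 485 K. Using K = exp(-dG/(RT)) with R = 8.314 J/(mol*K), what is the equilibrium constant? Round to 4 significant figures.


dG is in kJ/mol; multiply by 1000 to match R in J/(mol*K).
RT = 8.314 * 485 = 4032.29 J/mol
exponent = -dG*1000 / (RT) = -(-17.98*1000) / 4032.29 = 4.45900468
K = exp(4.45900468)
K = 86.401469, rounded to 4 significant figures:

86.40


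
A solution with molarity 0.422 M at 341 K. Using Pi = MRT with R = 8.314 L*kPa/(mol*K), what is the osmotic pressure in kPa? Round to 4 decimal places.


Osmotic pressure (van't Hoff): Pi = M*R*T.
RT = 8.314 * 341 = 2835.074
Pi = 0.422 * 2835.074
Pi = 1196.401228 kPa, rounded to 4 dp:

1196.4012 kPa


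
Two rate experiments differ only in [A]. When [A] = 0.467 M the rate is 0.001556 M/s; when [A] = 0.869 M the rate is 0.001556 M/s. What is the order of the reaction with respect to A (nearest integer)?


Rate is proportional to [A]^n, so rate2/rate1 = ([A]2/[A]1)^n. Take logs to solve for n.
rate2/rate1 = 0.001556 / 0.001556 = 1.0
[A]2/[A]1 = 0.869 / 0.467 = 1.8608
n = ln(1.0) / ln(1.8608) = 0.0
Nearest integer order:

0


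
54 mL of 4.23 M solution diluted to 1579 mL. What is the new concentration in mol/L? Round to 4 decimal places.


Dilution: M1*V1 = M2*V2, solve for M2.
M2 = M1*V1 / V2
M2 = 4.23 * 54 / 1579
M2 = 228.42 / 1579
M2 = 0.14466118 mol/L, rounded to 4 dp:

0.1447 mol/L


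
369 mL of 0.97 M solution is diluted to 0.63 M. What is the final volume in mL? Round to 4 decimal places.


Dilution: M1*V1 = M2*V2, solve for V2.
V2 = M1*V1 / M2
V2 = 0.97 * 369 / 0.63
V2 = 357.93 / 0.63
V2 = 568.14285714 mL, rounded to 4 dp:

568.1429 mL


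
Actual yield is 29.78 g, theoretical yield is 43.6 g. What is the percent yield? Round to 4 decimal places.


% yield = 100 * actual / theoretical
% yield = 100 * 29.78 / 43.6
% yield = 68.30275229 %, rounded to 4 dp:

68.3028 %


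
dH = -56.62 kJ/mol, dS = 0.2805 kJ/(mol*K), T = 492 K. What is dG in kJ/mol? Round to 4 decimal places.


Gibbs: dG = dH - T*dS (consistent units, dS already in kJ/(mol*K)).
T*dS = 492 * 0.2805 = 138.006
dG = -56.62 - (138.006)
dG = -194.626 kJ/mol, rounded to 4 dp:

-194.6260 kJ/mol


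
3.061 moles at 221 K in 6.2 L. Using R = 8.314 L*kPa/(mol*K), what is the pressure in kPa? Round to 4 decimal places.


PV = nRT, solve for P = nRT / V.
nRT = 3.061 * 8.314 * 221 = 5624.263
P = 5624.263 / 6.2
P = 907.13919355 kPa, rounded to 4 dp:

907.1392 kPa


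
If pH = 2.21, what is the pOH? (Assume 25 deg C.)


At 25 deg C, pH + pOH = 14.
pOH = 14 - pH = 14 - 2.21
pOH = 11.79:

11.79


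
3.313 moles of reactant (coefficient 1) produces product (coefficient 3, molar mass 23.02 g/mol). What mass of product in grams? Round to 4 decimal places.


Use the coefficient ratio to convert reactant moles to product moles, then multiply by the product's molar mass.
moles_P = moles_R * (coeff_P / coeff_R) = 3.313 * (3/1) = 9.939
mass_P = moles_P * M_P = 9.939 * 23.02
mass_P = 228.79578 g, rounded to 4 dp:

228.7958 g


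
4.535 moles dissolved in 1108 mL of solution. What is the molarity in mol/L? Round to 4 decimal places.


Convert volume to liters: V_L = V_mL / 1000.
V_L = 1108 / 1000 = 1.108 L
M = n / V_L = 4.535 / 1.108
M = 4.09296029 mol/L, rounded to 4 dp:

4.0930 mol/L


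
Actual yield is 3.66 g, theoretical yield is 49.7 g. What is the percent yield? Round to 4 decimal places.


% yield = 100 * actual / theoretical
% yield = 100 * 3.66 / 49.7
% yield = 7.36418511 %, rounded to 4 dp:

7.3642 %


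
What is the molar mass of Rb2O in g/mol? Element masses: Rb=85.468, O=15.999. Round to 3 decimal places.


M = sum(count * atomic_mass) over atoms.
M = 2*85.468 + 1*15.999
M = 170.936 + 15.999
M = 186.935 g/mol, rounded to 3 dp:

186.935 g/mol


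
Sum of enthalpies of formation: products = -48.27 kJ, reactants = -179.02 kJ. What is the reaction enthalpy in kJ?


dH_rxn = sum(dH_f products) - sum(dH_f reactants)
dH_rxn = -48.27 - (-179.02)
dH_rxn = 130.75 kJ:

130.75 kJ


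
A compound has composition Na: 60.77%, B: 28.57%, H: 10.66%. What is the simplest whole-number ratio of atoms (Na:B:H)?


Assume 100 g of compound, divide each mass% by atomic mass to get moles, then normalize by the smallest to get a raw atom ratio.
Moles per 100 g: Na: 60.77/22.99 = 2.6433, B: 28.57/10.81 = 2.6429, H: 10.66/1.008 = 10.5754
Raw ratio (divide by min = 2.6429): Na: 1.0, B: 1.0, H: 4.001
Multiply by 1 to clear fractions: Na: 1.0 ~= 1, B: 1.0 ~= 1, H: 4.001 ~= 4
Reduce by GCD to get the simplest whole-number ratio:

1:1:4


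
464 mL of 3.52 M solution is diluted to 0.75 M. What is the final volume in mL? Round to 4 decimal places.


Dilution: M1*V1 = M2*V2, solve for V2.
V2 = M1*V1 / M2
V2 = 3.52 * 464 / 0.75
V2 = 1633.28 / 0.75
V2 = 2177.70666667 mL, rounded to 4 dp:

2177.7067 mL


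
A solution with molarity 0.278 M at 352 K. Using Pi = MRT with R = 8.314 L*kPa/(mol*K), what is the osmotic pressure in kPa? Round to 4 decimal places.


Osmotic pressure (van't Hoff): Pi = M*R*T.
RT = 8.314 * 352 = 2926.528
Pi = 0.278 * 2926.528
Pi = 813.574784 kPa, rounded to 4 dp:

813.5748 kPa


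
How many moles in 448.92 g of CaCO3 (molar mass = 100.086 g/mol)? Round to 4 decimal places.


n = mass / M
n = 448.92 / 100.086
n = 4.48534261 mol, rounded to 4 dp:

4.4853 mol


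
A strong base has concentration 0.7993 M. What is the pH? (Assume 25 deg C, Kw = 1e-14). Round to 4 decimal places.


A strong base dissociates completely, so [OH-] equals the given concentration.
pOH = -log10([OH-]) = -log10(0.7993) = 0.09729
pH = 14 - pOH = 14 - 0.09729
pH = 13.90271, rounded to 4 dp:

13.9027


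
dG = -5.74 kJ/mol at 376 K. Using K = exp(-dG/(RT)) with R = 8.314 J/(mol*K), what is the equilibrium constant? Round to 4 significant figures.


dG is in kJ/mol; multiply by 1000 to match R in J/(mol*K).
RT = 8.314 * 376 = 3126.064 J/mol
exponent = -dG*1000 / (RT) = -(-5.74*1000) / 3126.064 = 1.83617482
K = exp(1.83617482)
K = 6.2724989, rounded to 4 significant figures:

6.272


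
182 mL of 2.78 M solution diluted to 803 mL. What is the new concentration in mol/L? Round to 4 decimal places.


Dilution: M1*V1 = M2*V2, solve for M2.
M2 = M1*V1 / V2
M2 = 2.78 * 182 / 803
M2 = 505.96 / 803
M2 = 0.63008717 mol/L, rounded to 4 dp:

0.6301 mol/L


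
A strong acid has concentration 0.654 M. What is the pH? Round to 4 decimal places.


A strong acid dissociates completely, so [H+] equals the given concentration.
pH = -log10([H+]) = -log10(0.654)
pH = 0.18442225, rounded to 4 dp:

0.1844


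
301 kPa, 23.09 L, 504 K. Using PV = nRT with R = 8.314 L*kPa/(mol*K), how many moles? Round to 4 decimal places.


PV = nRT, solve for n = PV / (RT).
PV = 301 * 23.09 = 6950.09
RT = 8.314 * 504 = 4190.256
n = 6950.09 / 4190.256
n = 1.65863136 mol, rounded to 4 dp:

1.6586 mol


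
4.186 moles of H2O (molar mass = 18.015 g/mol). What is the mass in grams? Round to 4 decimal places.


mass = n * M
mass = 4.186 * 18.015
mass = 75.41079 g, rounded to 4 dp:

75.4108 g


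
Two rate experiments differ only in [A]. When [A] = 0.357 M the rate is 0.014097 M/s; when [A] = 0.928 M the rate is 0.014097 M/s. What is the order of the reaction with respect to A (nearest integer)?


Rate is proportional to [A]^n, so rate2/rate1 = ([A]2/[A]1)^n. Take logs to solve for n.
rate2/rate1 = 0.014097 / 0.014097 = 1.0
[A]2/[A]1 = 0.928 / 0.357 = 2.5994
n = ln(1.0) / ln(2.5994) = 0.0
Nearest integer order:

0


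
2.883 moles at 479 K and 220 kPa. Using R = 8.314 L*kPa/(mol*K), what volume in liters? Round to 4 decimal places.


PV = nRT, solve for V = nRT / P.
nRT = 2.883 * 8.314 * 479 = 11481.2765
V = 11481.2765 / 220
V = 52.18762045 L, rounded to 4 dp:

52.1876 L


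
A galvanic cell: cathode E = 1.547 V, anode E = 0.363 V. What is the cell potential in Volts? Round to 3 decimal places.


Standard cell potential: E_cell = E_cathode - E_anode.
E_cell = 1.547 - (0.363)
E_cell = 1.184 V, rounded to 3 dp:

1.184 V


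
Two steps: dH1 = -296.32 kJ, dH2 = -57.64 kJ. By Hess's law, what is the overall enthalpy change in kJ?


Hess's law: enthalpy is a state function, so add the step enthalpies.
dH_total = dH1 + dH2 = -296.32 + (-57.64)
dH_total = -353.96 kJ:

-353.96 kJ


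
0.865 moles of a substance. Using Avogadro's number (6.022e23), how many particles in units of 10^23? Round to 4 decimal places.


N = n * NA, then divide by 1e23 for the requested units.
N / 1e23 = n * 6.022
N / 1e23 = 0.865 * 6.022
N / 1e23 = 5.20903, rounded to 4 dp:

5.2090


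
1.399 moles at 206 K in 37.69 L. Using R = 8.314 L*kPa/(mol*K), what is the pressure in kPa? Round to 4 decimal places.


PV = nRT, solve for P = nRT / V.
nRT = 1.399 * 8.314 * 206 = 2396.0449
P = 2396.0449 / 37.69
P = 63.57243035 kPa, rounded to 4 dp:

63.5724 kPa


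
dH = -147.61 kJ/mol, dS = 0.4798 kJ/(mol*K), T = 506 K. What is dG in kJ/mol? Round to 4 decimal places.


Gibbs: dG = dH - T*dS (consistent units, dS already in kJ/(mol*K)).
T*dS = 506 * 0.4798 = 242.7788
dG = -147.61 - (242.7788)
dG = -390.3888 kJ/mol, rounded to 4 dp:

-390.3888 kJ/mol


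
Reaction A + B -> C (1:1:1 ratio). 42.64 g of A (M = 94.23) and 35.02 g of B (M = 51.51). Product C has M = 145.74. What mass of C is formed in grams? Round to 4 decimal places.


Find moles of each reactant; the smaller value is the limiting reagent in a 1:1:1 reaction, so moles_C equals moles of the limiter.
n_A = mass_A / M_A = 42.64 / 94.23 = 0.45251 mol
n_B = mass_B / M_B = 35.02 / 51.51 = 0.679868 mol
Limiting reagent: A (smaller), n_limiting = 0.45251 mol
mass_C = n_limiting * M_C = 0.45251 * 145.74
mass_C = 65.9488074 g, rounded to 4 dp:

65.9488 g


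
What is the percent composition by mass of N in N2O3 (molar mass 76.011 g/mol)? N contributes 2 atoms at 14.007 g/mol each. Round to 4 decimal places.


pct = 100 * (n_elem * M_elem) / M_total
mass_contribution = 2 * 14.007 = 28.014 g/mol
pct = 100 * 28.014 / 76.011
pct = 36.85519201 %, rounded to 4 dp:

36.8552 %


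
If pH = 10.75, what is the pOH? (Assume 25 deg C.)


At 25 deg C, pH + pOH = 14.
pOH = 14 - pH = 14 - 10.75
pOH = 3.25:

3.25


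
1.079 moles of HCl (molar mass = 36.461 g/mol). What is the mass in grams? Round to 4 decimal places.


mass = n * M
mass = 1.079 * 36.461
mass = 39.341419 g, rounded to 4 dp:

39.3414 g


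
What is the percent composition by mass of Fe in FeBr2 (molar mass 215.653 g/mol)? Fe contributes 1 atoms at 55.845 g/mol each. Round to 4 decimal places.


pct = 100 * (n_elem * M_elem) / M_total
mass_contribution = 1 * 55.845 = 55.845 g/mol
pct = 100 * 55.845 / 215.653
pct = 25.89576774 %, rounded to 4 dp:

25.8958 %


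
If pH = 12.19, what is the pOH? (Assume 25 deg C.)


At 25 deg C, pH + pOH = 14.
pOH = 14 - pH = 14 - 12.19
pOH = 1.81:

1.81


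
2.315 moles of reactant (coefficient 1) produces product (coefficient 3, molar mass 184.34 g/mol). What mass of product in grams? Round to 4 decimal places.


Use the coefficient ratio to convert reactant moles to product moles, then multiply by the product's molar mass.
moles_P = moles_R * (coeff_P / coeff_R) = 2.315 * (3/1) = 6.945
mass_P = moles_P * M_P = 6.945 * 184.34
mass_P = 1280.2413 g, rounded to 4 dp:

1280.2413 g


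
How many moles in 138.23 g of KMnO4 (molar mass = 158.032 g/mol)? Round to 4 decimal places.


n = mass / M
n = 138.23 / 158.032
n = 0.87469626 mol, rounded to 4 dp:

0.8747 mol


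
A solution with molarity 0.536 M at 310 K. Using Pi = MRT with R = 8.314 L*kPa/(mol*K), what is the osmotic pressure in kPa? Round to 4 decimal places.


Osmotic pressure (van't Hoff): Pi = M*R*T.
RT = 8.314 * 310 = 2577.34
Pi = 0.536 * 2577.34
Pi = 1381.45424 kPa, rounded to 4 dp:

1381.4542 kPa


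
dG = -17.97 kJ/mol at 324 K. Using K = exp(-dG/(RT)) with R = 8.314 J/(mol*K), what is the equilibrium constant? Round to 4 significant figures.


dG is in kJ/mol; multiply by 1000 to match R in J/(mol*K).
RT = 8.314 * 324 = 2693.736 J/mol
exponent = -dG*1000 / (RT) = -(-17.97*1000) / 2693.736 = 6.67103235
K = exp(6.67103235)
K = 789.20992, rounded to 4 significant figures:

789.2


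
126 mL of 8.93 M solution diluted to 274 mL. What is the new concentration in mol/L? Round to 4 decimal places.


Dilution: M1*V1 = M2*V2, solve for M2.
M2 = M1*V1 / V2
M2 = 8.93 * 126 / 274
M2 = 1125.18 / 274
M2 = 4.10649635 mol/L, rounded to 4 dp:

4.1065 mol/L


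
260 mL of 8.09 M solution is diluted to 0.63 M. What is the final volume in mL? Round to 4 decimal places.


Dilution: M1*V1 = M2*V2, solve for V2.
V2 = M1*V1 / M2
V2 = 8.09 * 260 / 0.63
V2 = 2103.4 / 0.63
V2 = 3338.73015873 mL, rounded to 4 dp:

3338.7302 mL


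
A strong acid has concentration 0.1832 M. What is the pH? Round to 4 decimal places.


A strong acid dissociates completely, so [H+] equals the given concentration.
pH = -log10([H+]) = -log10(0.1832)
pH = 0.73707453, rounded to 4 dp:

0.7371


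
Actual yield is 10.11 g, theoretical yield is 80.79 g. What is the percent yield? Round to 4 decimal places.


% yield = 100 * actual / theoretical
% yield = 100 * 10.11 / 80.79
% yield = 12.51392499 %, rounded to 4 dp:

12.5139 %


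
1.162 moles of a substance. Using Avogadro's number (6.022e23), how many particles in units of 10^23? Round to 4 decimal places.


N = n * NA, then divide by 1e23 for the requested units.
N / 1e23 = n * 6.022
N / 1e23 = 1.162 * 6.022
N / 1e23 = 6.997564, rounded to 4 dp:

6.9976


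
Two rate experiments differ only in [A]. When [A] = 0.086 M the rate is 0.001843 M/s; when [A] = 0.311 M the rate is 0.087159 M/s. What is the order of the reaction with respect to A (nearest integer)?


Rate is proportional to [A]^n, so rate2/rate1 = ([A]2/[A]1)^n. Take logs to solve for n.
rate2/rate1 = 0.087159 / 0.001843 = 47.2919
[A]2/[A]1 = 0.311 / 0.086 = 3.6163
n = ln(47.2919) / ln(3.6163) = 3.0
Nearest integer order:

3


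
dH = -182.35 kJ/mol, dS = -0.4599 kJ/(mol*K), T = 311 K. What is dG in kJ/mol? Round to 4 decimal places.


Gibbs: dG = dH - T*dS (consistent units, dS already in kJ/(mol*K)).
T*dS = 311 * -0.4599 = -143.0289
dG = -182.35 - (-143.0289)
dG = -39.3211 kJ/mol, rounded to 4 dp:

-39.3211 kJ/mol


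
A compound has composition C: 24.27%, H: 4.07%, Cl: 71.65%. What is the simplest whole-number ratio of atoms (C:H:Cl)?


Assume 100 g of compound, divide each mass% by atomic mass to get moles, then normalize by the smallest to get a raw atom ratio.
Moles per 100 g: C: 24.27/12.011 = 2.0206, H: 4.07/1.008 = 4.0377, Cl: 71.65/35.453 = 2.021
Raw ratio (divide by min = 2.0206): C: 1.0, H: 1.998, Cl: 1.0
Multiply by 1 to clear fractions: C: 1.0 ~= 1, H: 1.998 ~= 2, Cl: 1.0 ~= 1
Reduce by GCD to get the simplest whole-number ratio:

1:2:1


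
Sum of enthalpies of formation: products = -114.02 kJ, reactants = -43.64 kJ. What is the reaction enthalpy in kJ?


dH_rxn = sum(dH_f products) - sum(dH_f reactants)
dH_rxn = -114.02 - (-43.64)
dH_rxn = -70.38 kJ:

-70.38 kJ


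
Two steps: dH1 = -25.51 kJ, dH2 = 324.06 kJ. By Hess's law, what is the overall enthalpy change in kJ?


Hess's law: enthalpy is a state function, so add the step enthalpies.
dH_total = dH1 + dH2 = -25.51 + (324.06)
dH_total = 298.55 kJ:

298.55 kJ


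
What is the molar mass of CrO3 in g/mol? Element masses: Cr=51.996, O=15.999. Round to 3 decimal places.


M = sum(count * atomic_mass) over atoms.
M = 1*51.996 + 3*15.999
M = 51.996 + 47.997
M = 99.993 g/mol, rounded to 3 dp:

99.993 g/mol


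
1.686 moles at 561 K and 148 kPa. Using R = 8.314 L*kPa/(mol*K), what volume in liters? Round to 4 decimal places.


PV = nRT, solve for V = nRT / P.
nRT = 1.686 * 8.314 * 561 = 7863.7636
V = 7863.7636 / 148
V = 53.13353784 L, rounded to 4 dp:

53.1335 L


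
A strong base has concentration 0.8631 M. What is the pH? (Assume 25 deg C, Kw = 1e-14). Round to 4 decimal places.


A strong base dissociates completely, so [OH-] equals the given concentration.
pOH = -log10([OH-]) = -log10(0.8631) = 0.063939
pH = 14 - pOH = 14 - 0.063939
pH = 13.936061, rounded to 4 dp:

13.9361


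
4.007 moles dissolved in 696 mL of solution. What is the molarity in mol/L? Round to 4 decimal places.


Convert volume to liters: V_L = V_mL / 1000.
V_L = 696 / 1000 = 0.696 L
M = n / V_L = 4.007 / 0.696
M = 5.75718391 mol/L, rounded to 4 dp:

5.7572 mol/L


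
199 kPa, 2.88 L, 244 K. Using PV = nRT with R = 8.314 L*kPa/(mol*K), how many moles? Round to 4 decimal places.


PV = nRT, solve for n = PV / (RT).
PV = 199 * 2.88 = 573.12
RT = 8.314 * 244 = 2028.616
n = 573.12 / 2028.616
n = 0.28251774 mol, rounded to 4 dp:

0.2825 mol


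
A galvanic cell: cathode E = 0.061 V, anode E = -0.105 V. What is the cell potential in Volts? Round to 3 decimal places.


Standard cell potential: E_cell = E_cathode - E_anode.
E_cell = 0.061 - (-0.105)
E_cell = 0.166 V, rounded to 3 dp:

0.166 V


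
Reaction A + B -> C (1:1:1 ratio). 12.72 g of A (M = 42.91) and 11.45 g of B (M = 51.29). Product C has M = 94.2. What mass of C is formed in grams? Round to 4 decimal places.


Find moles of each reactant; the smaller value is the limiting reagent in a 1:1:1 reaction, so moles_C equals moles of the limiter.
n_A = mass_A / M_A = 12.72 / 42.91 = 0.296434 mol
n_B = mass_B / M_B = 11.45 / 51.29 = 0.22324 mol
Limiting reagent: B (smaller), n_limiting = 0.22324 mol
mass_C = n_limiting * M_C = 0.22324 * 94.2
mass_C = 21.029208 g, rounded to 4 dp:

21.0292 g


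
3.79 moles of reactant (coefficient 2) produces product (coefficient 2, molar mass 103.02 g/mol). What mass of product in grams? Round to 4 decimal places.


Use the coefficient ratio to convert reactant moles to product moles, then multiply by the product's molar mass.
moles_P = moles_R * (coeff_P / coeff_R) = 3.79 * (2/2) = 3.79
mass_P = moles_P * M_P = 3.79 * 103.02
mass_P = 390.4458 g, rounded to 4 dp:

390.4458 g


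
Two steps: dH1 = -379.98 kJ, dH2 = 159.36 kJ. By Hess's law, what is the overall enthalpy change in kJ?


Hess's law: enthalpy is a state function, so add the step enthalpies.
dH_total = dH1 + dH2 = -379.98 + (159.36)
dH_total = -220.62 kJ:

-220.62 kJ


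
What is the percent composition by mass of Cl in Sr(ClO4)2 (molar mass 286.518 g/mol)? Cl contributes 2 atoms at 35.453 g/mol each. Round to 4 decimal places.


pct = 100 * (n_elem * M_elem) / M_total
mass_contribution = 2 * 35.453 = 70.906 g/mol
pct = 100 * 70.906 / 286.518
pct = 24.74748532 %, rounded to 4 dp:

24.7475 %


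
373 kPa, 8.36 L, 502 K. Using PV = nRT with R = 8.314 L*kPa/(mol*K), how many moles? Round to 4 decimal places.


PV = nRT, solve for n = PV / (RT).
PV = 373 * 8.36 = 3118.28
RT = 8.314 * 502 = 4173.628
n = 3118.28 / 4173.628
n = 0.74713894 mol, rounded to 4 dp:

0.7471 mol


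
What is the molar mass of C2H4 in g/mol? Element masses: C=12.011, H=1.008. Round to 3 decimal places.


M = sum(count * atomic_mass) over atoms.
M = 2*12.011 + 4*1.008
M = 24.022 + 4.032
M = 28.054 g/mol, rounded to 3 dp:

28.054 g/mol


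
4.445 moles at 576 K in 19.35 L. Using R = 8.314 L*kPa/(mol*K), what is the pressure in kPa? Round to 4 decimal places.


PV = nRT, solve for P = nRT / V.
nRT = 4.445 * 8.314 * 576 = 21286.5005
P = 21286.5005 / 19.35
P = 1100.07754522 kPa, rounded to 4 dp:

1100.0775 kPa


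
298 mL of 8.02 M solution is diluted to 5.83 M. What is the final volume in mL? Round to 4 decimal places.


Dilution: M1*V1 = M2*V2, solve for V2.
V2 = M1*V1 / M2
V2 = 8.02 * 298 / 5.83
V2 = 2389.96 / 5.83
V2 = 409.94168096 mL, rounded to 4 dp:

409.9417 mL


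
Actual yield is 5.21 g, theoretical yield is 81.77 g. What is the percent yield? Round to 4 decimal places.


% yield = 100 * actual / theoretical
% yield = 100 * 5.21 / 81.77
% yield = 6.3715299 %, rounded to 4 dp:

6.3715 %


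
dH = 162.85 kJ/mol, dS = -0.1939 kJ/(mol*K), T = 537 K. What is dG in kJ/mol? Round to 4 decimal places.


Gibbs: dG = dH - T*dS (consistent units, dS already in kJ/(mol*K)).
T*dS = 537 * -0.1939 = -104.1243
dG = 162.85 - (-104.1243)
dG = 266.9743 kJ/mol, rounded to 4 dp:

266.9743 kJ/mol


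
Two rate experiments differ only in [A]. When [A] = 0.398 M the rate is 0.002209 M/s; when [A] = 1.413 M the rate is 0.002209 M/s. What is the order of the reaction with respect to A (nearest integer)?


Rate is proportional to [A]^n, so rate2/rate1 = ([A]2/[A]1)^n. Take logs to solve for n.
rate2/rate1 = 0.002209 / 0.002209 = 1.0
[A]2/[A]1 = 1.413 / 0.398 = 3.5503
n = ln(1.0) / ln(3.5503) = 0.0
Nearest integer order:

0


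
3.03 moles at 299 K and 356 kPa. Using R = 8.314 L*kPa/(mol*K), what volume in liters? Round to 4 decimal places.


PV = nRT, solve for V = nRT / P.
nRT = 3.03 * 8.314 * 299 = 7532.2346
V = 7532.2346 / 356
V = 21.15796236 L, rounded to 4 dp:

21.1580 L


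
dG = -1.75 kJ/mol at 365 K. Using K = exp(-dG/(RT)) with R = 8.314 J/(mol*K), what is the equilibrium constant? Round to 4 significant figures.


dG is in kJ/mol; multiply by 1000 to match R in J/(mol*K).
RT = 8.314 * 365 = 3034.61 J/mol
exponent = -dG*1000 / (RT) = -(-1.75*1000) / 3034.61 = 0.57668036
K = exp(0.57668036)
K = 1.7801193, rounded to 4 significant figures:

1.780


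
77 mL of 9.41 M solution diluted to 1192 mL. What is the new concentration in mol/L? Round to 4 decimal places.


Dilution: M1*V1 = M2*V2, solve for M2.
M2 = M1*V1 / V2
M2 = 9.41 * 77 / 1192
M2 = 724.57 / 1192
M2 = 0.60786074 mol/L, rounded to 4 dp:

0.6079 mol/L
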